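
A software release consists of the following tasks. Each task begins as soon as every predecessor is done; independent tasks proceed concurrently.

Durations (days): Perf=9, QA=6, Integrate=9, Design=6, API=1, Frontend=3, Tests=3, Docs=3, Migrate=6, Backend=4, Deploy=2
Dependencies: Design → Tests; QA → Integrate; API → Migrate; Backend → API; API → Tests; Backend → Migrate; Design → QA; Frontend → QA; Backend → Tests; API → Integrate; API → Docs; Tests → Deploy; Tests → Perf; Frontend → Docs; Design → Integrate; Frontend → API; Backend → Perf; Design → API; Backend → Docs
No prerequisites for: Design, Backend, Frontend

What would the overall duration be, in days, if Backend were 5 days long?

21

Baseline: Design→QA→Integrate = 6+6+9 = 21 → 21 days.
Backend has 4 days of float (longest path through it is 17).
No other chain overtakes it, so the finish is 21 days.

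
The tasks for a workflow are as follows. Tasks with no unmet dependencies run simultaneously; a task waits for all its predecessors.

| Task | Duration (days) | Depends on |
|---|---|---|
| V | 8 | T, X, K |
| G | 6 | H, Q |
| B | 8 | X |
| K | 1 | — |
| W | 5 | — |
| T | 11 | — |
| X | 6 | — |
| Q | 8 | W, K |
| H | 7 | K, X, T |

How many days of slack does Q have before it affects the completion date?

The longest chain is T→H→G = 11+7+6 = 24; overall finish 24 days.
The longest chain containing Q totals 19 days.
Float = 24 − 19 = 5.

5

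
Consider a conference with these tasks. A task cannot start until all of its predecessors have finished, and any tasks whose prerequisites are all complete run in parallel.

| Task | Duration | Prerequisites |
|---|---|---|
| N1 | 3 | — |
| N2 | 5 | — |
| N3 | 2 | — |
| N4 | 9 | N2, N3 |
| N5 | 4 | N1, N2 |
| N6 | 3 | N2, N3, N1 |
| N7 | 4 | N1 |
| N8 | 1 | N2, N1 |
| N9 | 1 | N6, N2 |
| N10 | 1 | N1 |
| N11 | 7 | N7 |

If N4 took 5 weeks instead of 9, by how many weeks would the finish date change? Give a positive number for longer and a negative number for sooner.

0

Baseline: N2→N4 = 5+9 = 14 → 14 weeks.
N4 lies on that path, so at 5 weeks the path becomes 10 weeks.
The binding chain switches to N1→N7→N11 = 3+4+7 = 14; finish 14 weeks.
Change in finish: 14 − 14 = +0 weeks.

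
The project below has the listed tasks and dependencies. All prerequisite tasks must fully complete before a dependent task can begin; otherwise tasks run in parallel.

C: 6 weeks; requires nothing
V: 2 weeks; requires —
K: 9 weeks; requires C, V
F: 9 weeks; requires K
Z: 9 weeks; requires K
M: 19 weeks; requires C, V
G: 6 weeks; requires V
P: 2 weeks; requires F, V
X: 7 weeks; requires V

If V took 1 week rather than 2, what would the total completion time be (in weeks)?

As given, the longest chain is C→K→F→P = 6+9+9+2 = 26, so the finish is 26 weeks.
V is off the critical path — its longest chain is 22 weeks, giving 4 of slack.
No other chain overtakes it, so the finish is 26 weeks.

26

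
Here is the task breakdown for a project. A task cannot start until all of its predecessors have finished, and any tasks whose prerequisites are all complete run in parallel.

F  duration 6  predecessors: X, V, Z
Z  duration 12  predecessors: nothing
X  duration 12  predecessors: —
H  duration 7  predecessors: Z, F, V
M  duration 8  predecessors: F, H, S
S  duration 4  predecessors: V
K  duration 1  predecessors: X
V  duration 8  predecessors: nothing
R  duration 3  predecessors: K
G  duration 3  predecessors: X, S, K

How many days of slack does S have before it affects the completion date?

13

Critical path: X→F→H→M = 12+6+7+8 = 33, so the finish is 33 days.
The longest chain containing S totals 20 days.
So S can slip 25 − 12 = 13 days.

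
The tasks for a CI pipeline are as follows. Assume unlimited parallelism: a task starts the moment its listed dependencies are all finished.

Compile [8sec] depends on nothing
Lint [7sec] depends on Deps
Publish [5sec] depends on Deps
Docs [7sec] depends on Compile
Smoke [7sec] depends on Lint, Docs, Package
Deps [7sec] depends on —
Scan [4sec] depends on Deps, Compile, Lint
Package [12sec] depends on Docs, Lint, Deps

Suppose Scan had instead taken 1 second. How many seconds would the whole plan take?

Baseline: Compile→Docs→Package→Smoke = 8+7+12+7 = 34 → 34 seconds.
The longest path through Scan is only 18 seconds, so Scan has float 16.
That remains the longest chain; total 34 seconds.

34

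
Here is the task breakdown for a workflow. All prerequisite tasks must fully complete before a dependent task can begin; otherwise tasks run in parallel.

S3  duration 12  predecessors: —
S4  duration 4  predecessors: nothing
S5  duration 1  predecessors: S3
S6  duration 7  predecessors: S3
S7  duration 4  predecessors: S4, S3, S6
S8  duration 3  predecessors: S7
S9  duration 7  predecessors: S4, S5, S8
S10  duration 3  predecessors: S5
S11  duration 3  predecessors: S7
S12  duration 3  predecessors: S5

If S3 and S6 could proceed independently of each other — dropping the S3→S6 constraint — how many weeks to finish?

Original critical path: S3→S6→S7→S8→S9 = 12+7+4+3+7 = 33 ⇒ 33 weeks.
Without S3→S6, S6's earliest start moves from 12 to 0.
New critical path: S3→S7→S8→S9 = 12+4+3+7 = 26 ⇒ 26 weeks.

26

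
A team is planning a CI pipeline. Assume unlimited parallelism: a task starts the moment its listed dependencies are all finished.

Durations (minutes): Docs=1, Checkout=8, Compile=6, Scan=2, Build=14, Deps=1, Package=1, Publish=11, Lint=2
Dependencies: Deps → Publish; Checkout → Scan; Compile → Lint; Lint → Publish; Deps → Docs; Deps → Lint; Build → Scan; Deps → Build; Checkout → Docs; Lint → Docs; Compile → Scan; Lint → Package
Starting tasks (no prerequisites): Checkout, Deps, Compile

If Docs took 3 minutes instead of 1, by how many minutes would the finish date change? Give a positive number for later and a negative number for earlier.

0

Actual critical path: Compile→Lint→Publish = 6+2+11 = 19 ⇒ 19 minutes.
Docs is off the critical path — its longest chain is 9 minutes, giving 10 of slack.
No other chain overtakes it, so the finish is 19 minutes.
Change in finish: 19 − 19 = +0 minutes.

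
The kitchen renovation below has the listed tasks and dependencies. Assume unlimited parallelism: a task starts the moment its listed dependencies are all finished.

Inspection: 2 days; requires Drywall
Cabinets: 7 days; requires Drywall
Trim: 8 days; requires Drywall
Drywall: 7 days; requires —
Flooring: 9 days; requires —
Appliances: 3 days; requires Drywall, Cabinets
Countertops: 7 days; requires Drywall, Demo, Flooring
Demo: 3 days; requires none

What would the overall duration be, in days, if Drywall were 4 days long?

Actual critical path: Drywall→Cabinets→Appliances = 7+7+3 = 17 ⇒ 17 days.
Drywall is on the critical path; changing it to 4 makes that path 14 days.
The binding chain switches to Flooring→Countertops = 9+7 = 16; finish 16 days.

16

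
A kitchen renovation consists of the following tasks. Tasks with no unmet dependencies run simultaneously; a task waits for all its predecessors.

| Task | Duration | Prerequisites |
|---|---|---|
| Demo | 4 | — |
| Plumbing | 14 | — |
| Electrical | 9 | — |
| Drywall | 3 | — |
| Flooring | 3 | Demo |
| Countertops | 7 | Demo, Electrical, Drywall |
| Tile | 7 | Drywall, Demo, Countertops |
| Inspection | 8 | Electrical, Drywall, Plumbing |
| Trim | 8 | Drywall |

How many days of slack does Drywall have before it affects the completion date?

The longest chain is Electrical→Countertops→Tile = 9+7+7 = 23; overall finish 23 days.
Drywall finishes as early as 3 and must finish by 9.
Float = 23 − 17 = 6.

6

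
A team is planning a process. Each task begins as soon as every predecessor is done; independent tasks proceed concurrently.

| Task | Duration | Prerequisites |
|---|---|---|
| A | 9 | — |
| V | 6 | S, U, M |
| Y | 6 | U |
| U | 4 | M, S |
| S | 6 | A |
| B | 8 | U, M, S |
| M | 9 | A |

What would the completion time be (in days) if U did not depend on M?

Original critical path: A→M→U→B = 9+9+4+8 = 30 ⇒ 30 days.
Without M→U, U's earliest start moves from 18 to 15.
New critical path: A→S→U→B = 9+6+4+8 = 27 ⇒ 27 days.

27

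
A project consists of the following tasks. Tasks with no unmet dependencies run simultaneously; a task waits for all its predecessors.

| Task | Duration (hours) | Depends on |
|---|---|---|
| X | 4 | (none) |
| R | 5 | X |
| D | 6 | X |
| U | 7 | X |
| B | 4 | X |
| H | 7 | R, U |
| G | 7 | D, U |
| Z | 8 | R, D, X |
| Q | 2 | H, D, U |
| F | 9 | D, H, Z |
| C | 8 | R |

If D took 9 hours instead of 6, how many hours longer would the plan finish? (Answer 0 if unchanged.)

3

Critical path before the change: X→D→Z→F = 4+6+8+9 = 27 giving 27 hours.
D is on the critical path; changing it to 9 makes that path 30 hours.
No other chain overtakes it, so the finish is 30 hours.
Change in finish: 30 − 27 = +3 hours.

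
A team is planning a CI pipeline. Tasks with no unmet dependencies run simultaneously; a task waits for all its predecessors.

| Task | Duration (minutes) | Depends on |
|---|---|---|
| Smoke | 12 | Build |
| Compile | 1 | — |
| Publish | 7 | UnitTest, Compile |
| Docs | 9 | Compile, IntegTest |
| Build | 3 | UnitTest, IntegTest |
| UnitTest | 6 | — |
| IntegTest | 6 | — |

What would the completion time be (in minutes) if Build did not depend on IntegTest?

Before: longest chain UnitTest→Build→Smoke = 6+3+12 = 21, finish 21.
Dropping IntegTest→Build doesn't change Build's earliest start (6); another predecessor still binds.
The longest chain is now UnitTest→Build→Smoke = 6+3+12 = 21, so the schedule takes 21 minutes.

21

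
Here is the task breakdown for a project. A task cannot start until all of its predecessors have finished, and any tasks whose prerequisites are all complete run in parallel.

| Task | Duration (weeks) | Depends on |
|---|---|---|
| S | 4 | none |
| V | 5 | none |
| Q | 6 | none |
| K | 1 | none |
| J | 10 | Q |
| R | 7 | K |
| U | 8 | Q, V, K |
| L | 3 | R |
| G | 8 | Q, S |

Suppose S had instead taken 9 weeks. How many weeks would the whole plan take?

The binding path is Q→J = 6+10 = 16; finish at 16 weeks.
S is off the critical path — its longest chain is 12 weeks, giving 4 of slack.
The binding chain switches to S→G = 9+8 = 17; finish 17 weeks.

17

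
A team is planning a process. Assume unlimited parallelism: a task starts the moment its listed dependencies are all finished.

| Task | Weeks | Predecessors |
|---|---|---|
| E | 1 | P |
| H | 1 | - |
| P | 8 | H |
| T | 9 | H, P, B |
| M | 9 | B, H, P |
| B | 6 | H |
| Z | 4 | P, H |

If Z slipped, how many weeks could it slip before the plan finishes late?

5

The longest chain is H→P→T = 1+8+9 = 18; overall finish 18 weeks.
Longest path through Z: 13 weeks (earliest finish 13, latest finish 18).
Float = 18 − 13 = 5.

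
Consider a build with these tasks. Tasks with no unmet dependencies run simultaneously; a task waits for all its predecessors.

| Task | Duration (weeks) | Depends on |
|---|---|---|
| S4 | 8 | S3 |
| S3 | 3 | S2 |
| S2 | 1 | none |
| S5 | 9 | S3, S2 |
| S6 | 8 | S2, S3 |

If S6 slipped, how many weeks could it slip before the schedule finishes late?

Critical path: S2→S3→S5 = 1+3+9 = 13, so the finish is 13 weeks.
The longest chain containing S6 totals 12 weeks.
Float = 13 − 12 = 1.

1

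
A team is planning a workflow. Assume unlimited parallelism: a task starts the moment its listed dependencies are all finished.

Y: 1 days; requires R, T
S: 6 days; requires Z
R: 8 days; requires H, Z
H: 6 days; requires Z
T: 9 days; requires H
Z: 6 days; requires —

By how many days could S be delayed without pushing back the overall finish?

10

Z→H→T→Y = 6+6+9+1 = 22 sets the makespan at 22 days.
The longest chain containing S totals 12 days.
Slack of S = 16 − 6 = 10 days.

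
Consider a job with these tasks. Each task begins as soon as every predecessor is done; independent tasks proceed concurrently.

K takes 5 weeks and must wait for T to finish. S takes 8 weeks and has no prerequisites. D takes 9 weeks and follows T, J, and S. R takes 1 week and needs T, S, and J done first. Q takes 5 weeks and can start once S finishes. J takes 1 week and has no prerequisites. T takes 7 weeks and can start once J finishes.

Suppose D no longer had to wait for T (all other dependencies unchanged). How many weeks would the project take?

17

Original critical path: J→T→D = 1+7+9 = 17 ⇒ 17 weeks.
Dropping T→D doesn't change D's earliest start (8); another predecessor still binds.
New critical path: S→D = 8+9 = 17 ⇒ 17 weeks.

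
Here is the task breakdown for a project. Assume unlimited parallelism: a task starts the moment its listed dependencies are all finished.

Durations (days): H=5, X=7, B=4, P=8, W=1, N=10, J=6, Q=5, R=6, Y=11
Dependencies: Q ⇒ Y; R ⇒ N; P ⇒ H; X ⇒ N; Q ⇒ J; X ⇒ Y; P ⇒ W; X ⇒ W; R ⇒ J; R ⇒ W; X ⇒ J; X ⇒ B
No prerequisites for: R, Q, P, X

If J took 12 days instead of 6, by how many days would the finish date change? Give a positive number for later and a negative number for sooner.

As given, the longest chain is X→Y = 7+11 = 18, so the finish is 18 days.
J has 5 days of float (longest path through it is 13).
New critical path: X→J = 7+12 = 19 ⇒ 19 days.
Change in finish: 19 − 18 = +1 days.

1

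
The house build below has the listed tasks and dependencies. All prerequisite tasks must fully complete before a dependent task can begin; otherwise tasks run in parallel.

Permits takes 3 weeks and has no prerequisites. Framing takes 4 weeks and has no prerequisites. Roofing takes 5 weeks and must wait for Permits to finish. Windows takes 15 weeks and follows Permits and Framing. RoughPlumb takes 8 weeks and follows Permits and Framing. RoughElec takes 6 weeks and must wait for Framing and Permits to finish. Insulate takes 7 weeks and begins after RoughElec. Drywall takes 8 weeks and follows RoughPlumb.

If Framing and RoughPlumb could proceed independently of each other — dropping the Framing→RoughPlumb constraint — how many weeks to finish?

Before: longest chain Framing→RoughPlumb→Drywall = 4+8+8 = 20, finish 20.
Without Framing→RoughPlumb, RoughPlumb's earliest start moves from 4 to 3.
After: Permits→RoughPlumb→Drywall = 3+8+8 = 19 → 19 weeks.

19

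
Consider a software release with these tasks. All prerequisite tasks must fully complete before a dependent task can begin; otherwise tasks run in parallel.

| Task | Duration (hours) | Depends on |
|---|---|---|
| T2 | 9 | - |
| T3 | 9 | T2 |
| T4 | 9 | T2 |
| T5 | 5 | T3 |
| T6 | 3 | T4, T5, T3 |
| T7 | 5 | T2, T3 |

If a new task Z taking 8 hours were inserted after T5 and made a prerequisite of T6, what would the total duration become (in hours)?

34

Originally the job takes 26 hours.
With Z inserted, T6 now waits for max(T4, T5, T3, Z).
New critical path: T2→T3→T5→Z→T6 = 9+9+5+8+3 = 34 ⇒ 34 hours.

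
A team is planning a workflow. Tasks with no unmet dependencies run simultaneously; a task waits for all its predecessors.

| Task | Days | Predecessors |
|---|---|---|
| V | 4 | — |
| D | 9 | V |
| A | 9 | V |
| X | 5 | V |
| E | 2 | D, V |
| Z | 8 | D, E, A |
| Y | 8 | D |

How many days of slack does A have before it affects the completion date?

2

V→D→E→Z = 4+9+2+8 = 23 sets the makespan at 23 days.
Longest path through A: 21 days (earliest finish 13, latest finish 15).
So A can slip 15 − 13 = 2 days.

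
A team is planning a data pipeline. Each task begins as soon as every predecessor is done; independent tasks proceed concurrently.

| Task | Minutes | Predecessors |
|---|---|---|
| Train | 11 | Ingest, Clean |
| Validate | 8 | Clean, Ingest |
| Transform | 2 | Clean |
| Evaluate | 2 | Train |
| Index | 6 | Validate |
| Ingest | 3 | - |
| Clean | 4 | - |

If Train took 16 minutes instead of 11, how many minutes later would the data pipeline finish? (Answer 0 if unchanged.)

4

The binding path is Clean→Validate→Index = 4+8+6 = 18; finish at 18 minutes.
Train is off the critical path — its longest chain is 17 minutes, giving 1 of slack.
The binding chain switches to Clean→Train→Evaluate = 4+16+2 = 22; finish 22 minutes.
Change in finish: 22 − 18 = +4 minutes.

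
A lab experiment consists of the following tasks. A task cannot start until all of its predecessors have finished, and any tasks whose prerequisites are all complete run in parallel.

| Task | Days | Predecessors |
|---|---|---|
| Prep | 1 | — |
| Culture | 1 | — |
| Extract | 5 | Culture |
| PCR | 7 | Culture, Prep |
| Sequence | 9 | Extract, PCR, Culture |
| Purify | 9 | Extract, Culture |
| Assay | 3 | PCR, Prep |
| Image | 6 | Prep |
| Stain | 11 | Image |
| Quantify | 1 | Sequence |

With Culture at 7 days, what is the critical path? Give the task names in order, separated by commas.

Culture, PCR, Sequence, Quantify

Baseline: Culture→PCR→Sequence→Quantify = 1+7+9+1 = 18 → 18 days.
Culture lies on that path, so at 7 days the path becomes 24 days.
No other chain overtakes it, so the finish is 24 days.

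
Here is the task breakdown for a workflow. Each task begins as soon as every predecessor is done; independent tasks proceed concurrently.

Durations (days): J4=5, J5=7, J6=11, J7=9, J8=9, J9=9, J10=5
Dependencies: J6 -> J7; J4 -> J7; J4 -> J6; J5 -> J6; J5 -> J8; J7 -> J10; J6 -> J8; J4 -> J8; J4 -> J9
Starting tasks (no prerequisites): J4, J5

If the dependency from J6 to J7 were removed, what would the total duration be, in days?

27

Before: longest chain J5→J6→J7→J10 = 7+11+9+5 = 32, finish 32.
Without J6→J7, J7's earliest start moves from 18 to 5.
New critical path: J5→J6→J8 = 7+11+9 = 27 ⇒ 27 days.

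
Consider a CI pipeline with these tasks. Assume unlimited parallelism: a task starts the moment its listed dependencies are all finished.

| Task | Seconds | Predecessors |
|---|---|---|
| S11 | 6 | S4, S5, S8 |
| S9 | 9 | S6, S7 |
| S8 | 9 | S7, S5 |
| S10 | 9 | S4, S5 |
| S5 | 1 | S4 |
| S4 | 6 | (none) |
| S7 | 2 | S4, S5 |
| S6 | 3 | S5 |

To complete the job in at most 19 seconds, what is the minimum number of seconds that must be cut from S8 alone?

Current finish: 24 seconds; target: 19.
S8 is on every critical path, so each second cut from S8 cuts the finish by one (this holds down to a finish of 19).
Need 24 − 19 = 5 seconds off S8 → S8 becomes 4 seconds, finish becomes 19.

5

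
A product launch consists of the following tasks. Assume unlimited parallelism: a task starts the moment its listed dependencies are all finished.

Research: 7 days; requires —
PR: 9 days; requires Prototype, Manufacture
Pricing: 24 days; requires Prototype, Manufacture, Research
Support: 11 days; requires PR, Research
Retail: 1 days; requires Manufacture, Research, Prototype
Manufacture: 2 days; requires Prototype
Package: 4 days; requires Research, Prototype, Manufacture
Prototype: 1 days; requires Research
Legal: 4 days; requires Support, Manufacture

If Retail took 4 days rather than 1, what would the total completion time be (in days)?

34

The binding path is Research→Prototype→Manufacture→Pricing = 7+1+2+24 = 34; finish at 34 days.
Retail is off the critical path — its longest chain is 11 days, giving 23 of slack.
The critical path is still Research→Prototype→Manufacture→Pricing; finish is now 34 days.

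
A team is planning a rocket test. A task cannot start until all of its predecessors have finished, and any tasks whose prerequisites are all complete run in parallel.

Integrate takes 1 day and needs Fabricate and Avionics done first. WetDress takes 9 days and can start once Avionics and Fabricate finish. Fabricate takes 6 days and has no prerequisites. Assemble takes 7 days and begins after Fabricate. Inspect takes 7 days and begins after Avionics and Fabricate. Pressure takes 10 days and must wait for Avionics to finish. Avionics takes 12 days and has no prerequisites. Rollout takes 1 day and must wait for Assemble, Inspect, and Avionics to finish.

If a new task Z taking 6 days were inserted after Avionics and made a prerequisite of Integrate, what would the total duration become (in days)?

Originally the schedule takes 22 days.
With Z inserted, Integrate now waits for max(Fabricate, Avionics, Z).
New critical path: Avionics→Pressure = 12+10 = 22 ⇒ 22 days.

22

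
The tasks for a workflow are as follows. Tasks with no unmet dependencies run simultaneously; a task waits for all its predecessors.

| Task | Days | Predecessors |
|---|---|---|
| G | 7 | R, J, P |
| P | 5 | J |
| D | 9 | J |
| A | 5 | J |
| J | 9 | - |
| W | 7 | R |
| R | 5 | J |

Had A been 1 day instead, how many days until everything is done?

21

Actual critical path: J→R→W = 9+5+7 = 21 ⇒ 21 days.
A is off the critical path — its longest chain is 14 days, giving 7 of slack.
No other chain overtakes it, so the finish is 21 days.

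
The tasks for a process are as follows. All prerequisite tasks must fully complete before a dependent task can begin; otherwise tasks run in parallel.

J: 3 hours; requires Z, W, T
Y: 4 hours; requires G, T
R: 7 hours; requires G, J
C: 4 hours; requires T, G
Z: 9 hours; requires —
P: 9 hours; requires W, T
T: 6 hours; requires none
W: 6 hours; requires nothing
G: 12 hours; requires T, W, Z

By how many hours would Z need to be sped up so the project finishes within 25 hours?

3

Current finish: 28 hours; target: 25.
Z is on every critical path, so each hour cut from Z cuts the finish by one (this holds down to a finish of 25).
Need 28 − 25 = 3 hours off Z → Z becomes 6 hours, finish becomes 25.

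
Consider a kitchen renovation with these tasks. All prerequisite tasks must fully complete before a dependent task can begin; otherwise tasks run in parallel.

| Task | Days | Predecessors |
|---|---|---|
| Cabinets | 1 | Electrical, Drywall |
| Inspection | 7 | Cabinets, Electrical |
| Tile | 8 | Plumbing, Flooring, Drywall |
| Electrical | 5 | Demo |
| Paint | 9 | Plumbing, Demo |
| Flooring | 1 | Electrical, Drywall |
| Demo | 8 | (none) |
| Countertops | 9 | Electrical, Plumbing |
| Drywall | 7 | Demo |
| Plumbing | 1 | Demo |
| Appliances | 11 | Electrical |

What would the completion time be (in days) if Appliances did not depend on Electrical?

Original critical path: Demo→Electrical→Appliances = 8+5+11 = 24 ⇒ 24 days.
Without Electrical→Appliances, Appliances's earliest start moves from 13 to 0.
New critical path: Demo→Drywall→Flooring→Tile = 8+7+1+8 = 24 ⇒ 24 days.

24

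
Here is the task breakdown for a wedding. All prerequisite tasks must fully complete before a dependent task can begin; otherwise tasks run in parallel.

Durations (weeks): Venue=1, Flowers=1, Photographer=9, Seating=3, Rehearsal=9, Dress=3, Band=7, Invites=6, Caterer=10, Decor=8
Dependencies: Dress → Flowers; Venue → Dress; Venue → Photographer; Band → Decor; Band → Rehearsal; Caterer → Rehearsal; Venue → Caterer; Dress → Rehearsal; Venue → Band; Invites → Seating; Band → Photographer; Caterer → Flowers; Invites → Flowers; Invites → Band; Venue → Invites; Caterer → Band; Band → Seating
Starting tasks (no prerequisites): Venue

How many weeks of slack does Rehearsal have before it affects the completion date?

0

The longest chain is Venue→Caterer→Band→Photographer = 1+10+7+9 = 27; overall finish 27 weeks.
Rehearsal finishes as early as 27 and must finish by 27.
Slack of Rehearsal = 18 − 18 = 0 weeks.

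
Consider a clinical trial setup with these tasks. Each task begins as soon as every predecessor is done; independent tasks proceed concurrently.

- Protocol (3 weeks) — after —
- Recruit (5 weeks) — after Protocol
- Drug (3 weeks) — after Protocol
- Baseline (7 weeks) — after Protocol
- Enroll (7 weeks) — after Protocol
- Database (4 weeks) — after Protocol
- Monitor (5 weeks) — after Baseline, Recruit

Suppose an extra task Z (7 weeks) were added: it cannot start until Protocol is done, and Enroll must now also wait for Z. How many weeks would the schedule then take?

17

Originally the schedule takes 15 weeks.
With Z inserted, Enroll now waits for max(Protocol, Z).
New critical path: Protocol→Z→Enroll = 3+7+7 = 17 ⇒ 17 weeks.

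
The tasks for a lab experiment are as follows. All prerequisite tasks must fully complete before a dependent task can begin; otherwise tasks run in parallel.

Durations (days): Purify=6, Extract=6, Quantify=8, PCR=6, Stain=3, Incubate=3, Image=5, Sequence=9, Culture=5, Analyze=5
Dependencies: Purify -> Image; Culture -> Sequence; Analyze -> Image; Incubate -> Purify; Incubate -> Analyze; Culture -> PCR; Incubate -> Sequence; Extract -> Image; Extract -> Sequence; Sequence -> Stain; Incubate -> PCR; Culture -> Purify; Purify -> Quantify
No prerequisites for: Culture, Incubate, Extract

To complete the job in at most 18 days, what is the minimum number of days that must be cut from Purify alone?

Current finish: 19 days; target: 18.
Purify is on every critical path, so each day cut from Purify cuts the finish by one (this holds down to a finish of 18).
Need 19 − 18 = 1 day off Purify → Purify becomes 5 days, finish becomes 18.

1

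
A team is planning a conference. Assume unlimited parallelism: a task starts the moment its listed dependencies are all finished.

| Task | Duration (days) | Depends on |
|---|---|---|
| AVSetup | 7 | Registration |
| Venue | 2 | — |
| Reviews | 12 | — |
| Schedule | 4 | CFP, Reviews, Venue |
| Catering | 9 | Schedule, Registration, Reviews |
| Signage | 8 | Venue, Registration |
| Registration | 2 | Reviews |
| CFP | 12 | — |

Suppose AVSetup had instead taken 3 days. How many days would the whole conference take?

25

Critical path before the change: CFP→Schedule→Catering = 12+4+9 = 25 giving 25 days.
AVSetup has 4 days of float (longest path through it is 21).
That remains the longest chain; total 25 days.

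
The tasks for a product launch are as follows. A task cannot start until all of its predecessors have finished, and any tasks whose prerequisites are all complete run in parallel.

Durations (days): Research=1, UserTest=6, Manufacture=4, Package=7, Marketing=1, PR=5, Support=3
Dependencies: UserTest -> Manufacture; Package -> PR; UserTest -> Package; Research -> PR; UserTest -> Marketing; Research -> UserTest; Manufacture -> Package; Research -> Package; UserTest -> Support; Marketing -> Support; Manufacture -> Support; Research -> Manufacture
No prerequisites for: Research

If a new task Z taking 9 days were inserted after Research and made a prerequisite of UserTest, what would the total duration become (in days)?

32

Originally the plan takes 23 days.
With Z inserted, UserTest now waits for max(Research, Z).
New critical path: Research→Z→UserTest→Manufacture→Package→PR = 1+9+6+4+7+5 = 32 ⇒ 32 days.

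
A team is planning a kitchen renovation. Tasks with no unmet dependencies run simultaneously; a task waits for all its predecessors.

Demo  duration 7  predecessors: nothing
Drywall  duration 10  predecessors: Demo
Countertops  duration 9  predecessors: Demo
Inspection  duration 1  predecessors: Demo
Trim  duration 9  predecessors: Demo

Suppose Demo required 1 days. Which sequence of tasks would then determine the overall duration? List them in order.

The binding path is Demo→Drywall = 7+10 = 17; finish at 17 days.
Since Demo is critical, the -6 change carries straight to that chain (now 11 days).
The critical path is still Demo→Drywall; finish is now 11 days.

Demo, Drywall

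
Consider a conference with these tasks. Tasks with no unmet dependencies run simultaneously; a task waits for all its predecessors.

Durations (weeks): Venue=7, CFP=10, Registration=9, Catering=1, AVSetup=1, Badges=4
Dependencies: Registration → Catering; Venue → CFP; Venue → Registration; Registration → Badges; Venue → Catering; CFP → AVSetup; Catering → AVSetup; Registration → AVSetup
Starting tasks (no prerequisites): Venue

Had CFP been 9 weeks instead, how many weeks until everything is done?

20

Baseline: Venue→Registration→Badges = 7+9+4 = 20 → 20 weeks.
CFP has 2 weeks of float (longest path through it is 18).
No other chain overtakes it, so the finish is 20 weeks.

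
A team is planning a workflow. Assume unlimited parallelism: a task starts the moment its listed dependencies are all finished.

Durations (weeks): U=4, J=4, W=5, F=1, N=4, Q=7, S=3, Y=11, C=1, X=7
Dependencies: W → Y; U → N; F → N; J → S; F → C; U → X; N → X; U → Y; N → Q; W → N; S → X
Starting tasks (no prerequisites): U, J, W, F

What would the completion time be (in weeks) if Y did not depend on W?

16

With the dependency in place, W→N→Q = 5+4+7 = 16 sets the finish at 16 weeks.
Without W→Y, Y's earliest start moves from 5 to 4.
After: W→N→Q = 5+4+7 = 16 → 16 weeks.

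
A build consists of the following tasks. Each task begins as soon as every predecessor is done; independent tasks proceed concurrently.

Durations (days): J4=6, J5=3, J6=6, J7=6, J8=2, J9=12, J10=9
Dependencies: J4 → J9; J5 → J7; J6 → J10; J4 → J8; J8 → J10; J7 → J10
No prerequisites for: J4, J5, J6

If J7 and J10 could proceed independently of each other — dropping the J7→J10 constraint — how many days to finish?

18

With the dependency in place, J4→J9 = 6+12 = 18 sets the finish at 18 days.
Without J7→J10, J10's earliest start moves from 9 to 8.
After: J4→J9 = 6+12 = 18 → 18 days.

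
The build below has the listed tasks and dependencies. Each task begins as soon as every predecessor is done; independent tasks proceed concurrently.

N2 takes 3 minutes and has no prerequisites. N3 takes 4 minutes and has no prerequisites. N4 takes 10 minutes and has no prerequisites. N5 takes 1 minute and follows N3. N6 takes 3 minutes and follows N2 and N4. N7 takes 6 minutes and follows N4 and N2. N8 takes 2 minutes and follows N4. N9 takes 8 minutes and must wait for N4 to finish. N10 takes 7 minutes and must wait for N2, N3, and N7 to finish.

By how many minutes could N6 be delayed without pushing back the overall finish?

10

The longest chain is N4→N7→N10 = 10+6+7 = 23; overall finish 23 minutes.
The longest chain containing N6 totals 13 minutes.
So N6 can slip 23 − 13 = 10 minutes.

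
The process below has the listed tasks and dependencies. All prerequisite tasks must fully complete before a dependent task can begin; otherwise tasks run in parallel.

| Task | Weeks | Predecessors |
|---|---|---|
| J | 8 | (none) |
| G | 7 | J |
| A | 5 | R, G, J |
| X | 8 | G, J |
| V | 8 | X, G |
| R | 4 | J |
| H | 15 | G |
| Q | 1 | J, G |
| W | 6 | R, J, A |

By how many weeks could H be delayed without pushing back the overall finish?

1

Critical path: J→G→X→V = 8+7+8+8 = 31, so the finish is 31 weeks.
Longest path through H: 30 weeks (earliest finish 30, latest finish 31).
So H can slip 31 − 30 = 1 week.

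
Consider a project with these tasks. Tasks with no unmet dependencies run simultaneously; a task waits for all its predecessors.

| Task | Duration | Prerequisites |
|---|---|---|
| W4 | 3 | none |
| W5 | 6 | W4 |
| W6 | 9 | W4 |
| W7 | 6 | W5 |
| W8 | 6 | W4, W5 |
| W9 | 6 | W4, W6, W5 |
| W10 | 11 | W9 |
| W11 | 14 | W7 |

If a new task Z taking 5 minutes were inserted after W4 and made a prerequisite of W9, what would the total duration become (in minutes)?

Originally the plan takes 29 minutes.
With Z inserted, W9 now waits for max(W4, W6, W5, Z).
New critical path: W4→W5→W7→W11 = 3+6+6+14 = 29 ⇒ 29 minutes.

29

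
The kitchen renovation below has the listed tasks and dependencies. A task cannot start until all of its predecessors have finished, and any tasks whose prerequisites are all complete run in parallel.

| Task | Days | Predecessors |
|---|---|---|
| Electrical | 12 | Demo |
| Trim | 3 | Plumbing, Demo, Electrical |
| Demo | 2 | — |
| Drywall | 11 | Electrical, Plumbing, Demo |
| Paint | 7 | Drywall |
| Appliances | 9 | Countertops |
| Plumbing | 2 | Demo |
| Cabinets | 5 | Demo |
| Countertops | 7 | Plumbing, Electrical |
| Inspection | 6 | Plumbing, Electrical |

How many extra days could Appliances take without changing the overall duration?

2

Demo→Electrical→Drywall→Paint = 2+12+11+7 = 32 sets the makespan at 32 days.
The longest chain containing Appliances totals 30 days.
So Appliances can slip 32 − 30 = 2 days.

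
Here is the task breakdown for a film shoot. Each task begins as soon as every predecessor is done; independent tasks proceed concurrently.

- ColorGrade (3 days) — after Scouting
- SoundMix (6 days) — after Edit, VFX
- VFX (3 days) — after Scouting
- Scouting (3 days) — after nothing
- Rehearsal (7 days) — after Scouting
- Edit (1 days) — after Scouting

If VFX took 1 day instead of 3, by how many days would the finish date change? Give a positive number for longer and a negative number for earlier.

Baseline: Scouting→VFX→SoundMix = 3+3+6 = 12 → 12 days.
Since VFX is critical, the -2 change carries straight to that chain (now 10 days).
New critical path: Scouting→Rehearsal = 3+7 = 10 ⇒ 10 days.
Change in finish: 10 − 12 = -2 days.

-2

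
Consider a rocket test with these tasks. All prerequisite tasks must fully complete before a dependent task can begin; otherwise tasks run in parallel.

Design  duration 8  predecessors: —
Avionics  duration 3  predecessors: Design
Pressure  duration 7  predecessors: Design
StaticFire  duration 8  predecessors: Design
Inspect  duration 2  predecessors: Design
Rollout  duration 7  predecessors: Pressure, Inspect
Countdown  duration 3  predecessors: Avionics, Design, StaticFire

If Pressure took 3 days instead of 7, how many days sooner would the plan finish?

The binding path is Design→Pressure→Rollout = 8+7+7 = 22; finish at 22 days.
Pressure lies on that path, so at 3 days the path becomes 18 days.
The binding chain switches to Design→StaticFire→Countdown = 8+8+3 = 19; finish 19 days.
Change in finish: 19 − 22 = -3 days.

3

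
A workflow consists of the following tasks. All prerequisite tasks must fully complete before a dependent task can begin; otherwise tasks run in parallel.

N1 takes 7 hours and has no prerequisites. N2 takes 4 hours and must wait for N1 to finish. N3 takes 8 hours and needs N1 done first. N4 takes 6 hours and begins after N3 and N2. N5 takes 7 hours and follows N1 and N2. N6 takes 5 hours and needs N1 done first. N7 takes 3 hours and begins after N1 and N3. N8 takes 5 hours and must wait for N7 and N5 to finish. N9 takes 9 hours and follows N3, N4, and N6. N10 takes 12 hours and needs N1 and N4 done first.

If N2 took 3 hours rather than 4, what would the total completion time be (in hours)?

33

As given, the longest chain is N1→N3→N4→N10 = 7+8+6+12 = 33, so the finish is 33 hours.
The longest path through N2 is only 29 hours, so N2 has float 4.
No other chain overtakes it, so the finish is 33 hours.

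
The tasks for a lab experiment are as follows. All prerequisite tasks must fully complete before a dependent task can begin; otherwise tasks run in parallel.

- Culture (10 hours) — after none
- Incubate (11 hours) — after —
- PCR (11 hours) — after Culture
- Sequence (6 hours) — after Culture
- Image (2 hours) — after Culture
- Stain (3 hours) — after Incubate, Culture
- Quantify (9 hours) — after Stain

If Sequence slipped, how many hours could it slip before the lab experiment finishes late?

Incubate→Stain→Quantify = 11+3+9 = 23 sets the makespan at 23 hours.
Sequence finishes as early as 16 and must finish by 23.
Slack of Sequence = 17 − 10 = 7 hours.

7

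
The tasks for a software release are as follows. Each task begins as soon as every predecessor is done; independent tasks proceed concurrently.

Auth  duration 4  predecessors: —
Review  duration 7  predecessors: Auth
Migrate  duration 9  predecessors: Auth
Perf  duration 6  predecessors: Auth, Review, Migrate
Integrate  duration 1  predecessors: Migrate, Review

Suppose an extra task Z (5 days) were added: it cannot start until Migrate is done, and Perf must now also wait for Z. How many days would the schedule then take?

Originally the schedule takes 19 days.
With Z inserted, Perf now waits for max(Auth, Review, Migrate, Z).
New critical path: Auth→Migrate→Z→Perf = 4+9+5+6 = 24 ⇒ 24 days.

24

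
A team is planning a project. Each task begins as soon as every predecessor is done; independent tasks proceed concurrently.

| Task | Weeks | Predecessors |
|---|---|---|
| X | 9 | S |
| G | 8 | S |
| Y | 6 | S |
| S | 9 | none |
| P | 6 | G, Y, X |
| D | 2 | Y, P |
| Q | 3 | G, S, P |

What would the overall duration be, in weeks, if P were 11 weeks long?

32

The binding path is S→X→P→Q = 9+9+6+3 = 27; finish at 27 weeks.
P lies on that path, so at 11 weeks the path becomes 32 weeks.
No other chain overtakes it, so the finish is 32 weeks.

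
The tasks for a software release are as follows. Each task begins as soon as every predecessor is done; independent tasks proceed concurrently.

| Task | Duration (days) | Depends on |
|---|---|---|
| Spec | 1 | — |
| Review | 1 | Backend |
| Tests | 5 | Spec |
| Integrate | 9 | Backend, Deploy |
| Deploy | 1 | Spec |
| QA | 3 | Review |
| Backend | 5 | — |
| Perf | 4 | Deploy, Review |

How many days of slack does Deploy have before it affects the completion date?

The longest chain is Backend→Integrate = 5+9 = 14; overall finish 14 days.
Deploy finishes as early as 2 and must finish by 5.
So Deploy can slip 5 − 2 = 3 days.

3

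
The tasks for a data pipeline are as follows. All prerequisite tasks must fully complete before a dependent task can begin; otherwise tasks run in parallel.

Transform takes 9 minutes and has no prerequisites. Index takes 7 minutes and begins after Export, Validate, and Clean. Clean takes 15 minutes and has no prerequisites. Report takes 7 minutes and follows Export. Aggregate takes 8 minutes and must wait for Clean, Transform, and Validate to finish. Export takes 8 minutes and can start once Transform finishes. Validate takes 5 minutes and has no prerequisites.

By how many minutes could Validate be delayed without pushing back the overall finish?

11

The longest chain is Transform→Export→Index = 9+8+7 = 24; overall finish 24 minutes.
The longest chain containing Validate totals 13 minutes.
So Validate can slip 16 − 5 = 11 minutes.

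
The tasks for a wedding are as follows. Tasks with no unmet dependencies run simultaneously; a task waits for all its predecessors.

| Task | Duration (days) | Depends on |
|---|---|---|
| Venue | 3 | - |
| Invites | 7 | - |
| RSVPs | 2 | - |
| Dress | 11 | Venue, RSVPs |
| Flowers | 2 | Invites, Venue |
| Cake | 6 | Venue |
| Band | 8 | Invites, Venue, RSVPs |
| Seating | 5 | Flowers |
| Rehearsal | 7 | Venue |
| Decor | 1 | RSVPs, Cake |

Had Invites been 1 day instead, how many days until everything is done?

14

As given, the longest chain is Invites→Band = 7+8 = 15, so the finish is 15 days.
Invites lies on that path, so at 1 day the path becomes 9 days.
The binding chain switches to Venue→Dress = 3+11 = 14; finish 14 days.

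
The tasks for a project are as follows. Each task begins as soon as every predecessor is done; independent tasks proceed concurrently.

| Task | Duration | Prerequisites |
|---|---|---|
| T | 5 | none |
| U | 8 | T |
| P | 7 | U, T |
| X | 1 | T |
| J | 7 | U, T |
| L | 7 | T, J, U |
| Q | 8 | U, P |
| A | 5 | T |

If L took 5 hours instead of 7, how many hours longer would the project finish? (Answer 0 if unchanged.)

0

As given, the longest chain is T→U→P→Q = 5+8+7+8 = 28, so the finish is 28 hours.
L is off the critical path — its longest chain is 27 hours, giving 1 of slack.
That remains the longest chain; total 28 hours.
Change in finish: 28 − 28 = +0 hours.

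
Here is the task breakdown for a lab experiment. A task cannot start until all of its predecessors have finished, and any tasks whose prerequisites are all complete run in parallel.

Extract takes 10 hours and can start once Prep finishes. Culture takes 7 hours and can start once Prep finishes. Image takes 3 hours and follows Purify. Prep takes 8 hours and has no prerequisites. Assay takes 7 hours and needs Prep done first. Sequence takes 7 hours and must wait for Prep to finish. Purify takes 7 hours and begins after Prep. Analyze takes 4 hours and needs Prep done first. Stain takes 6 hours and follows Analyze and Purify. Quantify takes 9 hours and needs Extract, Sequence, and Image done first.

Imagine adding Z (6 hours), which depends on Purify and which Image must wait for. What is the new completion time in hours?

Originally the plan takes 27 hours.
With Z inserted, Image now waits for max(Purify, Z).
New critical path: Prep→Purify→Z→Image→Quantify = 8+7+6+3+9 = 33 ⇒ 33 hours.

33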